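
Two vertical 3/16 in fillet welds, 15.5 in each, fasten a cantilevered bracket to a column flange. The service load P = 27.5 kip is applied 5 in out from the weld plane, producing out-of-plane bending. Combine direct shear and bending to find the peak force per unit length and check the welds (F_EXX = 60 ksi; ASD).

f_max ≈ 1.93 kip/in; adequate

L_w = 2 × 15.5 = 31 in; section modulus (unit throat) S = 2 × L²/6 = 80.08 in².
Direct shear f_v = P/L_w = 27.5/31 = 0.8871 kip/in.
Moment M = P × e = 27.5 × 5 = 137.5 kip·in; bending f_b = M/S = 1.717 kip/in.
f_max = √(f_v² + f_b²) = √(0.8871² + 1.717²) = 1.933 kip/in.
r_n/Ω = (1/2.0) × 0.6 × 60 × (0.707 × 0.1875) = 2.386 kip/in → adequate.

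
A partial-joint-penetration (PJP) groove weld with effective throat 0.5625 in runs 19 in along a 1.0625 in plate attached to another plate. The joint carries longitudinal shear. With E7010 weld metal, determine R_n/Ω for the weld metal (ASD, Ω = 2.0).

R_n/Ω ≈ 224 kip

E70XX → F_EXX = 70 ksi.
Effective throat (given) t_e = 0.5625 in.
A_we = 0.5625 × 19 = 10.69 in².
F_nw = 0.6 F_EXX = 42 ksi.
R_n/Ω = (42 × 10.69) / 2.0 = 224.4 kip.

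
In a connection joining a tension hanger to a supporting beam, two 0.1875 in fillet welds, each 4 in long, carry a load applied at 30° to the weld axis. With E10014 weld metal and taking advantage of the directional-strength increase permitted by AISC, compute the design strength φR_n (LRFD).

φR_n ≈ 56.2 kips

E100XX → F_EXX = 100 ksi.
t_e = 0.707 × 0.1875 = 0.1326 in; A_we = 0.1326 × 8 = 1.06 in².
Directional factor: 1.0 + 0.5 sin^1.5(30°) = 1.177.
F_nw = 0.6 × 100 × 1.177 = 70.61 ksi.
φR_n = 0.75 × 70.61 × 1.06 = 56.16 kips.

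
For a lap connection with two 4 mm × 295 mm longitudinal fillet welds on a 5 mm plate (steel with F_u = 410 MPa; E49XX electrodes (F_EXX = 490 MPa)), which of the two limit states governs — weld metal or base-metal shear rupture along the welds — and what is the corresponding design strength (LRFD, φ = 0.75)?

φR_n ≈ 368 kN (weld metal governs)

t_e = 0.707 × 4 = 2.828 mm; L = 590 mm.
Weld metal: φR_n = 0.75 × 0.6 × 490 × 2.828 × 590 × 10⁻³ = 367.9 kN.
Base metal (shear rupture): φR_n = 0.75 × 0.6 × 410 × 5 × 590 × 10⁻³ = 544.3 kN.
Governing: weld metal.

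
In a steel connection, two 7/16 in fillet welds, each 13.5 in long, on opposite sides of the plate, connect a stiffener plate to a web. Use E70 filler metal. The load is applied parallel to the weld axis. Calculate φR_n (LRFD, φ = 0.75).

φR_n ≈ 263 kip

E70XX → F_EXX = 70 ksi.
Effective throat t_e = 0.707 × 0.4375 = 0.3093 in.
Total length L = 27 in; A_we = 0.3093 × 27 = 8.351 in².
F_nw = 0.6 F_EXX = 0.6 × 70 = 42 ksi.
φR_n = 0.75 × 42 × 8.351 = 263.1 kip.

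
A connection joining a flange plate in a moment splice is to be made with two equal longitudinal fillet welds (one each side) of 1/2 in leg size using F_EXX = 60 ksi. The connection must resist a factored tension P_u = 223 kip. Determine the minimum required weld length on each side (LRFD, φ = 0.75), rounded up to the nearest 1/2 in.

L = 12 in on each side

Throat t_e = 0.707 × 0.5 = 0.3535 in.
φr_n = 0.75 × 0.6 × 60 × 0.3535 = 9.544 kip/in.
L_req = P_u / φr_n = 223 / 9.544 = 23.36 in total.
Per side: 23.36 / 2 = 11.68 in.
Round up → use L = 12 in on each side.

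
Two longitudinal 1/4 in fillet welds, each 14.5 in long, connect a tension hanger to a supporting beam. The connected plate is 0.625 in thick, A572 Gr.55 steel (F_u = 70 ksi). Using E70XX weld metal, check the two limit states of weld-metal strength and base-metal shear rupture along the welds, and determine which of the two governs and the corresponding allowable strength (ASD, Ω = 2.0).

R_n/Ω ≈ 108 kips (weld metal governs)

E70XX → F_EXX = 70 ksi.
t_e = 0.707 × 0.25 = 0.1767 in; L = 29 in.
Weld metal: R_n/Ω = (1/2.0) × 0.6 × 70 × 0.1767 × 29 = 107.6 kips.
Base metal (shear rupture): R_n/Ω = (1/2.0) × 0.6 × 70 × 0.625 × 29 = 380.6 kips.
Governing: weld metal.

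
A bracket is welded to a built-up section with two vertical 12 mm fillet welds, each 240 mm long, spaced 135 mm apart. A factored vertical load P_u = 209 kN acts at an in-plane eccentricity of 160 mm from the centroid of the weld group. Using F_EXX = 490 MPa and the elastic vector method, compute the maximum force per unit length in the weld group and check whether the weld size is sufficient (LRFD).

Total weld length L_w = 480 mm. Treat welds as unit-width lines.
Polar moment about centroid: J = 2[d³/12 + d(b/2)²] = 2[240³/12 + 240×67.5²] = 4491000 mm³.
Direct shear f_v = P/L_w = 209×10³ / 480 = 435.4 N/mm (vertical).
Torsion M = P·e = 209×10³ × 160 = 33440000 N·mm.
Critical point at (x, y) = (67.5, 120) from centroid. f_tx = M·y/J = 893.5 N/mm; f_ty = M·x/J = 502.6 N/mm.
Resultant f_max = √[f_tx² + (f_v + f_ty)²] = √[893.5² + (435.4 + 502.6)²] = 1295 N/mm.
Capacity per unit length: φr_n = 0.75 × 0.6 × 490 × (0.707 × 12) = 1871 N/mm.
1295 ≤ 1871 → adequate.

f_max ≈ 1300 N/mm; adequate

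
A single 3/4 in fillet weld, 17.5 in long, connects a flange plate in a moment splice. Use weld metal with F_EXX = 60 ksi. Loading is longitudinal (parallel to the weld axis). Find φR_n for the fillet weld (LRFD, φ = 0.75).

φR_n ≈ 251 kips

Effective throat t_e = 0.707 × 0.75 = 0.5302 in.
Total length L = 17.5 in; A_we = 0.5302 × 17.5 = 9.279 in².
F_nw = 0.6 F_EXX = 0.6 × 60 = 36 ksi.
φR_n = 0.75 × 36 × 9.279 = 250.5 kips.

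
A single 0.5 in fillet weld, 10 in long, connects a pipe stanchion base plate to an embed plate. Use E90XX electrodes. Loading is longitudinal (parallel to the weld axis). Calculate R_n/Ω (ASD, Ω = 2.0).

R_n/Ω ≈ 95.4 kip

E90XX → F_EXX = 90 ksi.
Effective throat t_e = 0.707 × 0.5 = 0.3535 in.
Total length L = 10 in; A_we = 0.3535 × 10 = 3.535 in².
F_nw = 0.6 F_EXX = 0.6 × 90 = 54 ksi.
R_n = 54 × 3.535 = 190.9 kip; R_n/Ω = 190.9/2.0 = 95.44 kip.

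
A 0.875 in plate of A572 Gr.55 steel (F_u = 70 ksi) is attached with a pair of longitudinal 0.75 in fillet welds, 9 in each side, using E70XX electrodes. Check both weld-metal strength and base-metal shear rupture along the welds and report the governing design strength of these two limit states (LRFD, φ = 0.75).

E70XX → F_EXX = 70 ksi.
t_e = 0.707 × 0.75 = 0.5302 in; L = 18 in.
Weld metal: φR_n = 0.75 × 0.6 × 70 × 0.5302 × 18 = 300.7 kip.
Base metal (shear rupture): φR_n = 0.75 × 0.6 × 70 × 0.875 × 18 = 496.1 kip.
Governing: weld metal.

φR_n ≈ 301 kip (weld metal governs)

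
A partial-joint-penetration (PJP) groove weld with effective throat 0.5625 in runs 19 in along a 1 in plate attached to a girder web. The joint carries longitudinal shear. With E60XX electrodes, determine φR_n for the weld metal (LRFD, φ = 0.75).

φR_n ≈ 289 kips

E60XX → F_EXX = 60 ksi.
Effective throat (given) t_e = 0.5625 in.
A_we = 0.5625 × 19 = 10.69 in².
F_nw = 0.6 F_EXX = 36 ksi.
φR_n = 0.75 × 36 × 10.69 = 288.6 kips.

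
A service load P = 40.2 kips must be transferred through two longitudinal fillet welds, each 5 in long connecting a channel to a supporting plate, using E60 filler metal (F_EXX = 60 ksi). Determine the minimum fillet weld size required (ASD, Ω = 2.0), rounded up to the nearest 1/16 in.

Total weld length L = 10 in.
Required throat t_e = P × Ω / (0.6 F_EXX × L) = 40.2 × 2.0 / (0.6 × 60 × 10) = 0.2233 in.
Required leg w = t_e / 0.707 = 0.3159 in → use 3/8 in.

w = 3/8 in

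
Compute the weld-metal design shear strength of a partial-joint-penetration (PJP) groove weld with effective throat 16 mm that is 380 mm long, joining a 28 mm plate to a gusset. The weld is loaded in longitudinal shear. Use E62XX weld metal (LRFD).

E62XX → F_EXX = 620 MPa.
Effective throat (given) t_e = 16 mm.
A_we = 16 × 380 = 6080 mm².
F_nw = 0.6 F_EXX = 372 MPa.
φR_n = 0.75 × 372 × 6080 × 10⁻³ = 1696 kN.

φR_n ≈ 1700 kN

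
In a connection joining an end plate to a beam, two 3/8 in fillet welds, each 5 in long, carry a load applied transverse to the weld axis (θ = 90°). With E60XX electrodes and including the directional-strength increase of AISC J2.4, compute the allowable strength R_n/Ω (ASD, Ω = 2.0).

E60XX → F_EXX = 60 ksi.
t_e = 0.707 × 0.375 = 0.2651 in; A_we = 0.2651 × 10 = 2.651 in².
Directional factor: 1.0 + 0.5 sin^1.5(90°) = 1.5.
F_nw = 0.6 × 60 × 1.5 = 54 ksi.
R_n/Ω = (54 × 2.651) / 2.0 = 71.58 kip.

R_n/Ω ≈ 71.6 kip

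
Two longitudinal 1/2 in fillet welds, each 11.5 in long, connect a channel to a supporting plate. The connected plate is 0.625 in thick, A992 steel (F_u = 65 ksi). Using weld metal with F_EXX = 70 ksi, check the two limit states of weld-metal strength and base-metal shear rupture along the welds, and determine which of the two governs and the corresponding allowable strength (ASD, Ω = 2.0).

R_n/Ω ≈ 171 kips (weld metal governs)

t_e = 0.707 × 0.5 = 0.3535 in; L = 23 in.
Weld metal: R_n/Ω = (1/2.0) × 0.6 × 70 × 0.3535 × 23 = 170.7 kips.
Base metal (shear rupture): R_n/Ω = (1/2.0) × 0.6 × 65 × 0.625 × 23 = 280.3 kips.
Governing: weld metal.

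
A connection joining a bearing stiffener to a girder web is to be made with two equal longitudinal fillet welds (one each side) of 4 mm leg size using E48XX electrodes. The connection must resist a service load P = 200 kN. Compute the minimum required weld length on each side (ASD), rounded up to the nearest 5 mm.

E48XX → F_EXX = 480 MPa.
Throat t_e = 0.707 × 4 = 2.828 mm.
r_n/Ω = (0.6 × 480 × 2.828) / 2.0 = 407.2 N/mm = 0.4072 kN/mm.
L_req = P / (r_n/Ω) = 200 / 0.4072 = 491.1 mm total.
Per side: 491.1 / 2 = 245.6 mm.
Round up → use L = 250 mm on each side.

L = 250 mm on each side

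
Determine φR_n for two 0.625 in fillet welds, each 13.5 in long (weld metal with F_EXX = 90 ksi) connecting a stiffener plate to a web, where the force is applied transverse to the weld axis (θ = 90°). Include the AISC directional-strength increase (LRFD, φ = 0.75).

t_e = 0.707 × 0.625 = 0.4419 in; A_we = 0.4419 × 27 = 11.93 in².
Directional factor: 1.0 + 0.5 sin^1.5(90°) = 1.5.
F_nw = 0.6 × 90 × 1.5 = 81 ksi.
φR_n = 0.75 × 81 × 11.93 = 724.8 kip.

φR_n ≈ 725 kip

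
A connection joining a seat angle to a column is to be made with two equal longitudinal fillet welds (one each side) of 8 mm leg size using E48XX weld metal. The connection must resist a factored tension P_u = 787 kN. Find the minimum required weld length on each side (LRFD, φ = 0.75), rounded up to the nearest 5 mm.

L = 325 mm on each side

E48XX → F_EXX = 480 MPa.
Throat t_e = 0.707 × 8 = 5.656 mm.
φr_n = 0.75 × 0.6 × 480 × 5.656 × 10⁻³ = 1.222 kN/mm.
L_req = P_u / φr_n = 787 / 1.222 = 644.2 mm total.
Per side: 644.2 / 2 = 322.1 mm.
Round up → use L = 325 mm on each side.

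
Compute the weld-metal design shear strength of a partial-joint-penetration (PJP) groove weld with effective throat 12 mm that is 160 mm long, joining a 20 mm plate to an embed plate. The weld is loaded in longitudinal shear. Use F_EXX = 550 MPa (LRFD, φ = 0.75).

φR_n ≈ 475 kN

Effective throat (given) t_e = 12 mm.
A_we = 12 × 160 = 1920 mm².
F_nw = 0.6 F_EXX = 330 MPa.
φR_n = 0.75 × 330 × 1920 × 10⁻³ = 475.2 kN.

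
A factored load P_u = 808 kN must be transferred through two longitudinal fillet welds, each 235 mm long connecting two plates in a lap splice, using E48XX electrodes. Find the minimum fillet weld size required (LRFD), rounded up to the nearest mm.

E48XX → F_EXX = 480 MPa.
Total weld length L = 470 mm.
Required throat t_e = P_u / (φ × 0.6 F_EXX × L) = 808 / (0.75 × 0.6 × 480 × 470 × 10⁻³) = 7.959 mm.
Required leg w = t_e / 0.707 = 11.26 mm → use 12 mm.

w = 12 mm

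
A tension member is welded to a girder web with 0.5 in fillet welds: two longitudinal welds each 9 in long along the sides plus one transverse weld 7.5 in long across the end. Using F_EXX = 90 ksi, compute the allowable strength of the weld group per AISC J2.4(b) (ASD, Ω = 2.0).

R_n/Ω ≈ 253 kip

t_e = 0.707 × 0.5 = 0.3535 in.
R_nwl = 0.6 × 90 × 0.3535 × 18 = 343.6 kip (longitudinal, 2 welds).
R_nwt = 0.6 × 90 × 0.3535 × 7.5 = 143.2 kip (transverse, base value).
(i) R_nwl + R_nwt = 486.8 kip; (ii) 0.85 R_nwl + 1.5 R_nwt = 506.8 kip.
R_n = max = 506.8 kip [governs: (ii)]; R_n/Ω = 253.4 kip.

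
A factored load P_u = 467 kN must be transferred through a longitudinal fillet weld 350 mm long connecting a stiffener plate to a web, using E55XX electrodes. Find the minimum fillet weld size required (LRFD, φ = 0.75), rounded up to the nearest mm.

w = 8 mm

E55XX → F_EXX = 550 MPa.
Total weld length L = 350 mm.
Required throat t_e = P_u / (φ × 0.6 F_EXX × L) = 467 / (0.75 × 0.6 × 550 × 350 × 10⁻³) = 5.391 mm.
Required leg w = t_e / 0.707 = 7.625 mm → use 8 mm.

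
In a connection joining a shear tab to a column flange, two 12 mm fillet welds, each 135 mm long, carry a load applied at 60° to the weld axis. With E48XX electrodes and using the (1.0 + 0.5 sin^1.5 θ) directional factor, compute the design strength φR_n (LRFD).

E48XX → F_EXX = 480 MPa.
t_e = 0.707 × 12 = 8.484 mm; A_we = 8.484 × 270 = 2291 mm².
Directional factor: 1.0 + 0.5 sin^1.5(60°) = 1.403.
F_nw = 0.6 × 480 × 1.403 = 404.1 MPa.
φR_n = 0.75 × 404.1 × 2291 × 10⁻³ = 694.2 kN.

φR_n ≈ 694 kN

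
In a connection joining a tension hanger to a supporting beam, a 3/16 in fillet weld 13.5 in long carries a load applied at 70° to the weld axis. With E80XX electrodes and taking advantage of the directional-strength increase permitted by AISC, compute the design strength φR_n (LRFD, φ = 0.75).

φR_n ≈ 93.8 kips

E80XX → F_EXX = 80 ksi.
t_e = 0.707 × 0.1875 = 0.1326 in; A_we = 0.1326 × 13.5 = 1.79 in².
Directional factor: 1.0 + 0.5 sin^1.5(70°) = 1.455.
F_nw = 0.6 × 80 × 1.455 = 69.86 ksi.
φR_n = 0.75 × 69.86 × 1.79 = 93.77 kips.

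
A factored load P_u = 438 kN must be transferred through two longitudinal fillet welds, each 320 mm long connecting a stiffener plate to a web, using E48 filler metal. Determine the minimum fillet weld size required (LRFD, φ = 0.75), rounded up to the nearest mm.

w = 5 mm

E48XX → F_EXX = 480 MPa.
Total weld length L = 640 mm.
Required throat t_e = P_u / (φ × 0.6 F_EXX × L) = 438 / (0.75 × 0.6 × 480 × 640 × 10⁻³) = 3.168 mm.
Required leg w = t_e / 0.707 = 4.481 mm → use 5 mm.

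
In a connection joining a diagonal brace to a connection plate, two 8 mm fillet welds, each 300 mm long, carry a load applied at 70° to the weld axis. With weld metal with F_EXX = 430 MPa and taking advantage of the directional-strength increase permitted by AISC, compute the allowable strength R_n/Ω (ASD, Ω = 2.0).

R_n/Ω ≈ 637 kN

t_e = 0.707 × 8 = 5.656 mm; A_we = 5.656 × 600 = 3394 mm².
Directional factor: 1.0 + 0.5 sin^1.5(70°) = 1.455.
F_nw = 0.6 × 430 × 1.455 = 375.5 MPa.
R_n/Ω = (375.5 × 3394) / 2.0 × 10⁻³ = 637.2 kN.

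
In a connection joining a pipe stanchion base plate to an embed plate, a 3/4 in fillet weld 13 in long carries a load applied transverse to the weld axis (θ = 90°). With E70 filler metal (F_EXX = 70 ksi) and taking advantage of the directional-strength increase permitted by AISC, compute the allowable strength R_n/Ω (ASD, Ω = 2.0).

t_e = 0.707 × 0.75 = 0.5302 in; A_we = 0.5302 × 13 = 6.893 in².
Directional factor: 1.0 + 0.5 sin^1.5(90°) = 1.5.
F_nw = 0.6 × 70 × 1.5 = 63 ksi.
R_n/Ω = (63 × 6.893) / 2.0 = 217.1 kips.

R_n/Ω ≈ 217 kips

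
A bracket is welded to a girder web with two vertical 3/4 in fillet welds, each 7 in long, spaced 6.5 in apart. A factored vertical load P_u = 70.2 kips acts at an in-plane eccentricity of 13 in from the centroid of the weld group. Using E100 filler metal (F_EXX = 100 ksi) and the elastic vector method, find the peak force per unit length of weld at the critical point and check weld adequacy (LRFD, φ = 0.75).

Total weld length L_w = 14 in. Treat welds as unit-width lines.
Polar moment about centroid: J = 2[d³/12 + d(b/2)²] = 2[7³/12 + 7×3.25²] = 205 in³.
Direct shear f_v = P/L_w = 70.2 / 14 = 5.014 kip/in (vertical).
Torsion M = P·e = 70.2 × 13 = 912.6 kip·in.
Critical point at (x, y) = (3.25, 3.5) from centroid. f_tx = M·y/J = 15.58 kip/in; f_ty = M·x/J = 14.47 kip/in.
Resultant f_max = √[f_tx² + (f_v + f_ty)²] = √[15.58² + (5.014 + 14.47)²] = 24.94 kip/in.
Capacity per unit length: φr_n = 0.75 × 0.6 × 100 × (0.707 × 0.75) = 23.86 kip/in.
24.94 > 23.86 → NOT adequate.

f_max ≈ 24.9 kip/in; NOT adequate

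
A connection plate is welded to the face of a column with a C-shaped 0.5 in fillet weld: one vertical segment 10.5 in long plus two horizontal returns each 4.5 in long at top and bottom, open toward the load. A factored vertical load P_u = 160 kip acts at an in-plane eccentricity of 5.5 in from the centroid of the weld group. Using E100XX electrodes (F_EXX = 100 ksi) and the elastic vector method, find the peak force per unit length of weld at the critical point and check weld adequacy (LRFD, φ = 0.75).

f_max ≈ 20.1 kip/in; NOT adequate

Total weld length L_w = 19.5 in. Treat welds as unit-width lines.
Centroid: x̄ = 2×4.5×2.25 / 19.5 = 1.038 in from the vertical weld.
Polar moment about centroid: J = I_x + I_y = [10.5³/12 + 2×4.5×5.25²] + [10.5×1.038² + 2(4.5³/12 + 4.5×1.212²)] = 384.3 in³.
Direct shear f_v = P/L_w = 160 / 19.5 = 8.205 kip/in (vertical).
Torsion M = P·e = 160 × 5.5 = 880 kip·in.
Critical point at (x, y) = (3.462, 5.25) from centroid. f_tx = M·y/J = 12.02 kip/in; f_ty = M·x/J = 7.927 kip/in.
Resultant f_max = √[f_tx² + (f_v + f_ty)²] = √[12.02² + (8.205 + 7.927)²] = 20.12 kip/in.
Capacity per unit length: φr_n = 0.75 × 0.6 × 100 × (0.707 × 0.5) = 15.91 kip/in.
20.12 > 15.91 → NOT adequate.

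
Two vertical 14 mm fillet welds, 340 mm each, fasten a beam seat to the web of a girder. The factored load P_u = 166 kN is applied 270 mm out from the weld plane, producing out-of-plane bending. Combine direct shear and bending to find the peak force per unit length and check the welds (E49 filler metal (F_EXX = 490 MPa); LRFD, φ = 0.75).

L_w = 2 × 340 = 680 mm; section modulus (unit throat) S = 2 × L²/6 = 38530 mm².
Direct shear f_v = P/L_w = 166×10³/680 = 244.1 N/mm.
Moment M = P × e = 166×10³ × 270 = 44820000 N·mm; bending f_b = M/S = 1163 N/mm.
f_max = √(f_v² + f_b²) = √(244.1² + 1163²) = 1188 N/mm.
φr_n = 0.75 × 0.6 × 490 × (0.707 × 14) = 2183 N/mm → adequate.

f_max ≈ 1190 N/mm; adequate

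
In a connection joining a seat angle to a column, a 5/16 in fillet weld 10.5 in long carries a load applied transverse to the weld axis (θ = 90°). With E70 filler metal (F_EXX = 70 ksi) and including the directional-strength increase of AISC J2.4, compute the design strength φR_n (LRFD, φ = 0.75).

φR_n ≈ 110 kip

t_e = 0.707 × 0.3125 = 0.2209 in; A_we = 0.2209 × 10.5 = 2.32 in².
Directional factor: 1.0 + 0.5 sin^1.5(90°) = 1.5.
F_nw = 0.6 × 70 × 1.5 = 63 ksi.
φR_n = 0.75 × 63 × 2.32 = 109.6 kip.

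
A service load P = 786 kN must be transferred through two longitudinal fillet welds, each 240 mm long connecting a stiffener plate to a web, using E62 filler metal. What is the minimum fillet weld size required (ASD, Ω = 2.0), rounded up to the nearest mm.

w = 13 mm

E62XX → F_EXX = 620 MPa.
Total weld length L = 480 mm.
Required throat t_e = P × Ω / (0.6 F_EXX × L) = 786 × 2.0 / (0.6 × 620 × 480 × 10⁻³) = 8.804 mm.
Required leg w = t_e / 0.707 = 12.45 mm → use 13 mm.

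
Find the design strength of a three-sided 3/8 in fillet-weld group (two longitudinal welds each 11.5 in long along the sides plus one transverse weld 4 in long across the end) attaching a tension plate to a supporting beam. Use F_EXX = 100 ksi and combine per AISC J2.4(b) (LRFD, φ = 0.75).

φR_n ≈ 322 kips

t_e = 0.707 × 0.375 = 0.2651 in.
R_nwl = 0.6 × 100 × 0.2651 × 23 = 365.9 kips (longitudinal, 2 welds).
R_nwt = 0.6 × 100 × 0.2651 × 4 = 63.63 kips (transverse, base value).
(i) R_nwl + R_nwt = 429.5 kips; (ii) 0.85 R_nwl + 1.5 R_nwt = 406.4 kips.
R_n = max = 429.5 kips [governs: (i)]; φR_n = 322.1 kips.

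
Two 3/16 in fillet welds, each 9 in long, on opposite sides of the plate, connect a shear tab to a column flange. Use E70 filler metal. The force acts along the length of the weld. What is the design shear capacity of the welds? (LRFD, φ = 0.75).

φR_n ≈ 75.2 kip

E70XX → F_EXX = 70 ksi.
Effective throat t_e = 0.707 × 0.1875 = 0.1326 in.
Total length L = 18 in; A_we = 0.1326 × 18 = 2.386 in².
F_nw = 0.6 F_EXX = 0.6 × 70 = 42 ksi.
φR_n = 0.75 × 42 × 2.386 = 75.16 kip.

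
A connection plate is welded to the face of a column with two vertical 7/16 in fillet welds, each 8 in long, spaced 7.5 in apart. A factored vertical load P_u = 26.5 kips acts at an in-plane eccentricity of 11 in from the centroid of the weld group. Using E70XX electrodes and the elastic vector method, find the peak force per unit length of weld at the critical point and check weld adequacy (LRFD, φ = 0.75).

f_max ≈ 6.4 kip/in; adequate

E70XX → F_EXX = 70 ksi.
Total weld length L_w = 16 in. Treat welds as unit-width lines.
Polar moment about centroid: J = 2[d³/12 + d(b/2)²] = 2[8³/12 + 8×3.75²] = 310.3 in³.
Direct shear f_v = P/L_w = 26.5 / 16 = 1.656 kip/in (vertical).
Torsion M = P·e = 26.5 × 11 = 291.5 kip·in.
Critical point at (x, y) = (3.75, 4) from centroid. f_tx = M·y/J = 3.757 kip/in; f_ty = M·x/J = 3.522 kip/in.
Resultant f_max = √[f_tx² + (f_v + f_ty)²] = √[3.757² + (1.656 + 3.522)²] = 6.398 kip/in.
Capacity per unit length: φr_n = 0.75 × 0.6 × 70 × (0.707 × 0.4375) = 9.743 kip/in.
6.398 ≤ 9.743 → adequate.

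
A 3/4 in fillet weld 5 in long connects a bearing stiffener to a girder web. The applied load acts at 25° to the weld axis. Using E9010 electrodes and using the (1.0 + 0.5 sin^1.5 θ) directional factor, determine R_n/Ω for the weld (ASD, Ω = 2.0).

E90XX → F_EXX = 90 ksi.
t_e = 0.707 × 0.75 = 0.5302 in; A_we = 0.5302 × 5 = 2.651 in².
Directional factor: 1.0 + 0.5 sin^1.5(25°) = 1.137.
F_nw = 0.6 × 90 × 1.137 = 61.42 ksi.
R_n/Ω = (61.42 × 2.651) / 2.0 = 81.42 kip.

R_n/Ω ≈ 81.4 kip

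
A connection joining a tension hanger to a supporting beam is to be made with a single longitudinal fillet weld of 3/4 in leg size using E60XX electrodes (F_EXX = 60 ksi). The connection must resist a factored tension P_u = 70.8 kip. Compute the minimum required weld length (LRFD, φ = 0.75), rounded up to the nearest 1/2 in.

Throat t_e = 0.707 × 0.75 = 0.5302 in.
φr_n = 0.75 × 0.6 × 60 × 0.5302 = 14.32 kip/in.
L_req = P_u / φr_n = 70.8 / 14.32 = 4.945 in total.
Round up → use L = 5 in.

L = 5 in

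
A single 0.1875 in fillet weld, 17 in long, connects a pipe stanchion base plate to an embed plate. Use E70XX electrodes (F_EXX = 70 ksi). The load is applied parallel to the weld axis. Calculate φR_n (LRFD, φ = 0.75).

Effective throat t_e = 0.707 × 0.1875 = 0.1326 in.
Total length L = 17 in; A_we = 0.1326 × 17 = 2.254 in².
F_nw = 0.6 F_EXX = 0.6 × 70 = 42 ksi.
φR_n = 0.75 × 42 × 2.254 = 70.99 kip.

φR_n ≈ 71 kip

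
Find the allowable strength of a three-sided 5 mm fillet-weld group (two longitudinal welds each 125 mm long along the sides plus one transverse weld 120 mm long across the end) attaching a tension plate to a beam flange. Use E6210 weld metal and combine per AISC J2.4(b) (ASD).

R_n/Ω ≈ 258 kN

E62XX → F_EXX = 620 MPa.
t_e = 0.707 × 5 = 3.535 mm.
R_nwl = 0.6 × 620 × 3.535 × 250 × 10⁻³ = 328.8 kN (longitudinal, 2 welds).
R_nwt = 0.6 × 620 × 3.535 × 120 × 10⁻³ = 157.8 kN (transverse, base value).
(i) R_nwl + R_nwt = 486.6 kN; (ii) 0.85 R_nwl + 1.5 R_nwt = 516.1 kN.
R_n = max = 516.1 kN [governs: (ii)]; R_n/Ω = 258.1 kN.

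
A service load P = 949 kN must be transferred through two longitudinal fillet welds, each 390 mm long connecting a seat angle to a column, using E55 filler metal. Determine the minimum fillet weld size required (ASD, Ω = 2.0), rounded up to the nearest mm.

E55XX → F_EXX = 550 MPa.
Total weld length L = 780 mm.
Required throat t_e = P × Ω / (0.6 F_EXX × L) = 949 × 2.0 / (0.6 × 550 × 780 × 10⁻³) = 7.374 mm.
Required leg w = t_e / 0.707 = 10.43 mm → use 11 mm.

w = 11 mm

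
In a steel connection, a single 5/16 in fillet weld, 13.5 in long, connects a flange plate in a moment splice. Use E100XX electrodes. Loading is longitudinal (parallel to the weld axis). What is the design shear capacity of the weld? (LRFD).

φR_n ≈ 134 kips

E100XX → F_EXX = 100 ksi.
Effective throat t_e = 0.707 × 0.3125 = 0.2209 in.
Total length L = 13.5 in; A_we = 0.2209 × 13.5 = 2.983 in².
F_nw = 0.6 F_EXX = 0.6 × 100 = 60 ksi.
φR_n = 0.75 × 60 × 2.983 = 134.2 kips.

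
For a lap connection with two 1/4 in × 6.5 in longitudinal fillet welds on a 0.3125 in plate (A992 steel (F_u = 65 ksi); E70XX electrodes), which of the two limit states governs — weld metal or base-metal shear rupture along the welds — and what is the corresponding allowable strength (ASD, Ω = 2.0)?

E70XX → F_EXX = 70 ksi.
t_e = 0.707 × 0.25 = 0.1767 in; L = 13 in.
Weld metal: R_n/Ω = (1/2.0) × 0.6 × 70 × 0.1767 × 13 = 48.25 kip.
Base metal (shear rupture): R_n/Ω = (1/2.0) × 0.6 × 65 × 0.3125 × 13 = 79.22 kip.
Governing: weld metal.

R_n/Ω ≈ 48.3 kip (weld metal governs)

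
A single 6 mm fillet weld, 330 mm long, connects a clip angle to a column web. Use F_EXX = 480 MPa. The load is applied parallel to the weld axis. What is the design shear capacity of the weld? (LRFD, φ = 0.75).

Effective throat t_e = 0.707 × 6 = 4.242 mm.
Total length L = 330 mm; A_we = 4.242 × 330 = 1400 mm².
F_nw = 0.6 F_EXX = 0.6 × 480 = 288 MPa.
φR_n = 0.75 × 288 × 1400 × 10⁻³ = 302.4 kN.

φR_n ≈ 302 kN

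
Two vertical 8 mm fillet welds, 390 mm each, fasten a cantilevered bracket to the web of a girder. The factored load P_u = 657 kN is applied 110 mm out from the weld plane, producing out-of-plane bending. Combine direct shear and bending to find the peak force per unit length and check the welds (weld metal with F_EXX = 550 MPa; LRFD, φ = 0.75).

L_w = 2 × 390 = 780 mm; section modulus (unit throat) S = 2 × L²/6 = 50700 mm².
Direct shear f_v = P/L_w = 657×10³/780 = 842.3 N/mm.
Moment M = P × e = 657×10³ × 110 = 72270000 N·mm; bending f_b = M/S = 1425 N/mm.
f_max = √(f_v² + f_b²) = √(842.3² + 1425²) = 1656 N/mm.
φr_n = 0.75 × 0.6 × 550 × (0.707 × 8) = 1400 N/mm → NOT adequate.

f_max ≈ 1660 N/mm; NOT adequate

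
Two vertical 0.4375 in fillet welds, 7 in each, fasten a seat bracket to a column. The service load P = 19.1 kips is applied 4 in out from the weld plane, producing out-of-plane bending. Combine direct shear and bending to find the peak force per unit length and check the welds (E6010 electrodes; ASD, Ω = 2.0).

E60XX → F_EXX = 60 ksi.
L_w = 2 × 7 = 14 in; section modulus (unit throat) S = 2 × L²/6 = 16.33 in².
Direct shear f_v = P/L_w = 19.1/14 = 1.364 kip/in.
Moment M = P × e = 19.1 × 4 = 76.4 kip·in; bending f_b = M/S = 4.678 kip/in.
f_max = √(f_v² + f_b²) = √(1.364² + 4.678²) = 4.872 kip/in.
r_n/Ω = (1/2.0) × 0.6 × 60 × (0.707 × 0.4375) = 5.568 kip/in → adequate.

f_max ≈ 4.87 kip/in; adequate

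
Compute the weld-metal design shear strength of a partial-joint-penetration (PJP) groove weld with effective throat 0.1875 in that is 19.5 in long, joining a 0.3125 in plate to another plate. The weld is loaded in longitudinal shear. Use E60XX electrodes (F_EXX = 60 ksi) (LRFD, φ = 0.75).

φR_n ≈ 98.7 kips

Effective throat (given) t_e = 0.1875 in.
A_we = 0.1875 × 19.5 = 3.656 in².
F_nw = 0.6 F_EXX = 36 ksi.
φR_n = 0.75 × 36 × 3.656 = 98.72 kips.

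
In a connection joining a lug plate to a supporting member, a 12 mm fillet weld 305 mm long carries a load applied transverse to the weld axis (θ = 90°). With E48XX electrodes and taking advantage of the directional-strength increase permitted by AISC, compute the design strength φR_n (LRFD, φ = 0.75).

E48XX → F_EXX = 480 MPa.
t_e = 0.707 × 12 = 8.484 mm; A_we = 8.484 × 305 = 2588 mm².
Directional factor: 1.0 + 0.5 sin^1.5(90°) = 1.5.
F_nw = 0.6 × 480 × 1.5 = 432 MPa.
φR_n = 0.75 × 432 × 2588 × 10⁻³ = 838.4 kN.

φR_n ≈ 838 kN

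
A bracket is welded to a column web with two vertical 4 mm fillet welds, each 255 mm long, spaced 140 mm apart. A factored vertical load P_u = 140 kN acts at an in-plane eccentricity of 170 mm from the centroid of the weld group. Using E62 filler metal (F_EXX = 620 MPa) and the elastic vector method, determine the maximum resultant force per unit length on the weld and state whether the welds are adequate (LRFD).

f_max ≈ 826 N/mm; NOT adequate

Total weld length L_w = 510 mm. Treat welds as unit-width lines.
Polar moment about centroid: J = 2[d³/12 + d(b/2)²] = 2[255³/12 + 255×70²] = 5263000 mm³.
Direct shear f_v = P/L_w = 140×10³ / 510 = 274.5 N/mm (vertical).
Torsion M = P·e = 140×10³ × 170 = 23800000 N·mm.
Critical point at (x, y) = (70, 127.5) from centroid. f_tx = M·y/J = 576.6 N/mm; f_ty = M·x/J = 316.6 N/mm.
Resultant f_max = √[f_tx² + (f_v + f_ty)²] = √[576.6² + (274.5 + 316.6)²] = 825.8 N/mm.
Capacity per unit length: φr_n = 0.75 × 0.6 × 620 × (0.707 × 4) = 789 N/mm.
825.8 > 789 → NOT adequate.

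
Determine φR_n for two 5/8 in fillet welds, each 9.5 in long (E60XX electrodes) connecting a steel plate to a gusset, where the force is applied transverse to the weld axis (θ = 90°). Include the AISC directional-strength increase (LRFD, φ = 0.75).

φR_n ≈ 340 kip

E60XX → F_EXX = 60 ksi.
t_e = 0.707 × 0.625 = 0.4419 in; A_we = 0.4419 × 19 = 8.396 in².
Directional factor: 1.0 + 0.5 sin^1.5(90°) = 1.5.
F_nw = 0.6 × 60 × 1.5 = 54 ksi.
φR_n = 0.75 × 54 × 8.396 = 340 kip.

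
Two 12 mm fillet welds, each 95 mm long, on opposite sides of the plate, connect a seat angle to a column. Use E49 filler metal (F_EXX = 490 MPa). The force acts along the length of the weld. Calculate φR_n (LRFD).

φR_n ≈ 355 kN

Effective throat t_e = 0.707 × 12 = 8.484 mm.
Total length L = 190 mm; A_we = 8.484 × 190 = 1612 mm².
F_nw = 0.6 F_EXX = 0.6 × 490 = 294 MPa.
φR_n = 0.75 × 294 × 1612 × 10⁻³ = 355.4 kN.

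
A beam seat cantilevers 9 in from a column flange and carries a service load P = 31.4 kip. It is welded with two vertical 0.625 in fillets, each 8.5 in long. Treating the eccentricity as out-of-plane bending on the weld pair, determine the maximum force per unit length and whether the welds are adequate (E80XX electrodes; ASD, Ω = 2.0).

E80XX → F_EXX = 80 ksi.
L_w = 2 × 8.5 = 17 in; section modulus (unit throat) S = 2 × L²/6 = 24.08 in².
Direct shear f_v = P/L_w = 31.4/17 = 1.847 kip/in.
Moment M = P × e = 31.4 × 9 = 282.6 kip·in; bending f_b = M/S = 11.73 kip/in.
f_max = √(f_v² + f_b²) = √(1.847² + 11.73²) = 11.88 kip/in.
r_n/Ω = (1/2.0) × 0.6 × 80 × (0.707 × 0.625) = 10.6 kip/in → NOT adequate.

f_max ≈ 11.9 kip/in; NOT adequate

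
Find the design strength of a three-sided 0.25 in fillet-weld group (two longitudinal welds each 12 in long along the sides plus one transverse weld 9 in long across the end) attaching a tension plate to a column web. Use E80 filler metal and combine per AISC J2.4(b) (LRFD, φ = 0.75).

φR_n ≈ 216 kips

E80XX → F_EXX = 80 ksi.
t_e = 0.707 × 0.25 = 0.1767 in.
R_nwl = 0.6 × 80 × 0.1767 × 24 = 203.6 kips (longitudinal, 2 welds).
R_nwt = 0.6 × 80 × 0.1767 × 9 = 76.36 kips (transverse, base value).
(i) R_nwl + R_nwt = 280 kips; (ii) 0.85 R_nwl + 1.5 R_nwt = 287.6 kips.
R_n = max = 287.6 kips [governs: (ii)]; φR_n = 215.7 kips.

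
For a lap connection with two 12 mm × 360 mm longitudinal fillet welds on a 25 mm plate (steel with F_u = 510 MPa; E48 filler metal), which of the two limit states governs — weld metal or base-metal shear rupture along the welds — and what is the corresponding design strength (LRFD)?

φR_n ≈ 1320 kN (weld metal governs)

E48XX → F_EXX = 480 MPa.
t_e = 0.707 × 12 = 8.484 mm; L = 720 mm.
Weld metal: φR_n = 0.75 × 0.6 × 480 × 8.484 × 720 × 10⁻³ = 1319 kN.
Base metal (shear rupture): φR_n = 0.75 × 0.6 × 510 × 25 × 720 × 10⁻³ = 4131 kN.
Governing: weld metal.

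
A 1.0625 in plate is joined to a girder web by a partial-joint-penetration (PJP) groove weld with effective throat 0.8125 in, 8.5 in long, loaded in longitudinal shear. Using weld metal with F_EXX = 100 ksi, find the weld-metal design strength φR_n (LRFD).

φR_n ≈ 311 kip

Effective throat (given) t_e = 0.8125 in.
A_we = 0.8125 × 8.5 = 6.906 in².
F_nw = 0.6 F_EXX = 60 ksi.
φR_n = 0.75 × 60 × 6.906 = 310.8 kip.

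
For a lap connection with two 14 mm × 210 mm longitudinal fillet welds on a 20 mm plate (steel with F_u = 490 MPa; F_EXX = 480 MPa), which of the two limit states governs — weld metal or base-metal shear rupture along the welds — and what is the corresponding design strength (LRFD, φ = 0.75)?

t_e = 0.707 × 14 = 9.898 mm; L = 420 mm.
Weld metal: φR_n = 0.75 × 0.6 × 480 × 9.898 × 420 × 10⁻³ = 897.9 kN.
Base metal (shear rupture): φR_n = 0.75 × 0.6 × 490 × 20 × 420 × 10⁻³ = 1852 kN.
Governing: weld metal.

φR_n ≈ 898 kN (weld metal governs)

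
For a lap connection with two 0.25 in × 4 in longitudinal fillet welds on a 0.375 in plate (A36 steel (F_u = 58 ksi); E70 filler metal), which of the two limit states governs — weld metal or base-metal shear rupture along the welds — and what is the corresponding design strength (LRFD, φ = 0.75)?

E70XX → F_EXX = 70 ksi.
t_e = 0.707 × 0.25 = 0.1767 in; L = 8 in.
Weld metal: φR_n = 0.75 × 0.6 × 70 × 0.1767 × 8 = 44.54 kips.
Base metal (shear rupture): φR_n = 0.75 × 0.6 × 58 × 0.375 × 8 = 78.3 kips.
Governing: weld metal.

φR_n ≈ 44.5 kips (weld metal governs)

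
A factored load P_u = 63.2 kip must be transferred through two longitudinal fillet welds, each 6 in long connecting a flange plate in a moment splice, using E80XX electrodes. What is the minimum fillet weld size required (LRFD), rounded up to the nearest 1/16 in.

E80XX → F_EXX = 80 ksi.
Total weld length L = 12 in.
Required throat t_e = P_u / (φ × 0.6 F_EXX × L) = 63.2 / (0.75 × 0.6 × 80 × 12) = 0.1463 in.
Required leg w = t_e / 0.707 = 0.2069 in → use 1/4 in.

w = 1/4 in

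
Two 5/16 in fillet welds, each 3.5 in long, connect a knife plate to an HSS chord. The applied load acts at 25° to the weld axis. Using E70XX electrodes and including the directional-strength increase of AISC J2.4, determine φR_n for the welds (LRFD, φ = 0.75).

φR_n ≈ 55.4 kips

E70XX → F_EXX = 70 ksi.
t_e = 0.707 × 0.3125 = 0.2209 in; A_we = 0.2209 × 7 = 1.547 in².
Directional factor: 1.0 + 0.5 sin^1.5(25°) = 1.137.
F_nw = 0.6 × 70 × 1.137 = 47.77 ksi.
φR_n = 0.75 × 47.77 × 1.547 = 55.41 kips.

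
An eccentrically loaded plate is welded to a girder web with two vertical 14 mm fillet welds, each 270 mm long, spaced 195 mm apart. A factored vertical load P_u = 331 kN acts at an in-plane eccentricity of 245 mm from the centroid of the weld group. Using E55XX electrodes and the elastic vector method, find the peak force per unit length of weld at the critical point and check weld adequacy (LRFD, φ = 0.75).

f_max ≈ 2030 N/mm; adequate

E55XX → F_EXX = 550 MPa.
Total weld length L_w = 540 mm. Treat welds as unit-width lines.
Polar moment about centroid: J = 2[d³/12 + d(b/2)²] = 2[270³/12 + 270×97.5²] = 8414000 mm³.
Direct shear f_v = P/L_w = 331×10³ / 540 = 613 N/mm (vertical).
Torsion M = P·e = 331×10³ × 245 = 81095000 N·mm.
Critical point at (x, y) = (97.5, 135) from centroid. f_tx = M·y/J = 1301 N/mm; f_ty = M·x/J = 939.7 N/mm.
Resultant f_max = √[f_tx² + (f_v + f_ty)²] = √[1301² + (613 + 939.7)²] = 2026 N/mm.
Capacity per unit length: φr_n = 0.75 × 0.6 × 550 × (0.707 × 14) = 2450 N/mm.
2026 ≤ 2450 → adequate.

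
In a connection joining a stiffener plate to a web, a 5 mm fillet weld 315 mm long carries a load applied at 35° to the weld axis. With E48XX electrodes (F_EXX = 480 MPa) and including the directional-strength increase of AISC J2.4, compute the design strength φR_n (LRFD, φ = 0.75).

t_e = 0.707 × 5 = 3.535 mm; A_we = 3.535 × 315 = 1114 mm².
Directional factor: 1.0 + 0.5 sin^1.5(35°) = 1.217.
F_nw = 0.6 × 480 × 1.217 = 350.6 MPa.
φR_n = 0.75 × 350.6 × 1114 × 10⁻³ = 292.8 kN.

φR_n ≈ 293 kN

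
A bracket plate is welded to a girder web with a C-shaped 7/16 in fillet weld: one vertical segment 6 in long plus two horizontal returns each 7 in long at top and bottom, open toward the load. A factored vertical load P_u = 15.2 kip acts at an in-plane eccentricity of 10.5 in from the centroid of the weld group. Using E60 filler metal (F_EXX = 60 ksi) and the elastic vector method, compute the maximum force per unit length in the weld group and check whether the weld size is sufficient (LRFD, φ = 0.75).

Total weld length L_w = 20 in. Treat welds as unit-width lines.
Centroid: x̄ = 2×7×3.5 / 20 = 2.45 in from the vertical weld.
Polar moment about centroid: J = I_x + I_y = [6³/12 + 2×7×3²] + [6×2.45² + 2(7³/12 + 7×1.05²)] = 252.6 in³.
Direct shear f_v = P/L_w = 15.2 / 20 = 0.76 kip/in (vertical).
Torsion M = P·e = 15.2 × 10.5 = 159.6 kip·in.
Critical point at (x, y) = (4.55, 3) from centroid. f_tx = M·y/J = 1.895 kip/in; f_ty = M·x/J = 2.875 kip/in.
Resultant f_max = √[f_tx² + (f_v + f_ty)²] = √[1.895² + (0.76 + 2.875)²] = 4.099 kip/in.
Capacity per unit length: φr_n = 0.75 × 0.6 × 60 × (0.707 × 0.4375) = 8.351 kip/in.
4.099 ≤ 8.351 → adequate.

f_max ≈ 4.1 kip/in; adequate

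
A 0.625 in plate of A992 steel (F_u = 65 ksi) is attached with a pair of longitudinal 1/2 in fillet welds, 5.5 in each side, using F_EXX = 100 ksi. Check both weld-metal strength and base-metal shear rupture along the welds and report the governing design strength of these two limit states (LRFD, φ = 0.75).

t_e = 0.707 × 0.5 = 0.3535 in; L = 11 in.
Weld metal: φR_n = 0.75 × 0.6 × 100 × 0.3535 × 11 = 175 kip.
Base metal (shear rupture): φR_n = 0.75 × 0.6 × 65 × 0.625 × 11 = 201.1 kip.
Governing: weld metal.

φR_n ≈ 175 kip (weld metal governs)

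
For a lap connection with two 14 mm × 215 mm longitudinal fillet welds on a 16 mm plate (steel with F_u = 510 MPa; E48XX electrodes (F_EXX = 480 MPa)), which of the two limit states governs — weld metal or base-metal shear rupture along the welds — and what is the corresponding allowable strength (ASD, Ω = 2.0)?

R_n/Ω ≈ 613 kN (weld metal governs)

t_e = 0.707 × 14 = 9.898 mm; L = 430 mm.
Weld metal: R_n/Ω = (1/2.0) × 0.6 × 480 × 9.898 × 430 × 10⁻³ = 612.9 kN.
Base metal (shear rupture): R_n/Ω = (1/2.0) × 0.6 × 510 × 16 × 430 × 10⁻³ = 1053 kN.
Governing: weld metal.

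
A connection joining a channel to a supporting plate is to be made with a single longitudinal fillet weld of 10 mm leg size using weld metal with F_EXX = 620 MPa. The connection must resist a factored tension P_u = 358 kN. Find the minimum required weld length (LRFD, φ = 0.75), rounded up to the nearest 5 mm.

Throat t_e = 0.707 × 10 = 7.07 mm.
φr_n = 0.75 × 0.6 × 620 × 7.07 × 10⁻³ = 1.973 kN/mm.
L_req = P_u / φr_n = 358 / 1.973 = 181.5 mm total.
Round up → use L = 185 mm.

L = 185 mm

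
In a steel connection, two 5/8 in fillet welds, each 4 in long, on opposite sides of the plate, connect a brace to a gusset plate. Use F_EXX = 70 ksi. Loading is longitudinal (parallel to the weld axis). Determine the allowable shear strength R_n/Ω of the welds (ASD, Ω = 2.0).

Effective throat t_e = 0.707 × 0.625 = 0.4419 in.
Total length L = 8 in; A_we = 0.4419 × 8 = 3.535 in².
F_nw = 0.6 F_EXX = 0.6 × 70 = 42 ksi.
R_n = 42 × 3.535 = 148.5 kips; R_n/Ω = 148.5/2.0 = 74.23 kips.

R_n/Ω ≈ 74.2 kips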